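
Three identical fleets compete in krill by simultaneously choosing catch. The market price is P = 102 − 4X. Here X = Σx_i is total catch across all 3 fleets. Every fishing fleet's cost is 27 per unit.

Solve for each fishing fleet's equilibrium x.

A representative fishing fleet's profit is π_i = x_i(102 − 4X) − 27x_i, with X = x_i + Σ_{j≠i} x_j.
First-order condition: 75 − 8x_i − 4Σ_{j≠i} x_j = 0.
With identical fishing fleets, set every x_j = x: then 75 − 8x − 8x = 0, i.e. x = 75/16 = 4.6875.

4.6875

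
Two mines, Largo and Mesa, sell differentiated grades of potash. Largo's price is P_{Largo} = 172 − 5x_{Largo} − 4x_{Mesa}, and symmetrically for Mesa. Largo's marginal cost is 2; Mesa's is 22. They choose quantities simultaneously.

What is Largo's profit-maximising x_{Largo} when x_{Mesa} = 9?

Mine Largo's profit: π = x_{Largo}(172 − 5x_{Largo} − 4x_{Mesa}) − 2x_{Largo}.
∂π/∂x_{Largo} = 170 − 10x_{Largo} − 4x_{Mesa} = 0 ⇒ x_{Largo} = 17 − 0.4x_{Mesa}.
At x_{Mesa} = 9: x_{Largo} = 17 − 0.4·9 = 13.4.

13.4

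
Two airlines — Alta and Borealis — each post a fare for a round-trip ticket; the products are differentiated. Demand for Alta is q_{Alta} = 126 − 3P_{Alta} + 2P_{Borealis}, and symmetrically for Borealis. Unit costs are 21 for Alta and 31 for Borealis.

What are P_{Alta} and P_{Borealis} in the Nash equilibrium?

49.125, 52.875

Alta's profit: π = (P_{Alta} − 21)(126 − 3P_{Alta} + 2P_{Borealis}).
∂π/∂P_{Alta} = 189 − 6P_{Alta} + 2P_{Borealis} = 0 ⇒ P_{Alta} = 31.5 + (1/3)P_{Borealis}.
Similarly P_{Borealis} = 36.5 + (1/3)P_{Alta}.
Plugging P_{Borealis} into Alta's best response: P_{Alta} = 31.5 + (1/3)(36.5 + (1/3)P_{Alta}) ⇒ (8/9)P_{Alta} = 131/3, so P_{Alta} = 49.125.
Then P_{Borealis} = 36.5 + (1/3)·49.125 = 52.875.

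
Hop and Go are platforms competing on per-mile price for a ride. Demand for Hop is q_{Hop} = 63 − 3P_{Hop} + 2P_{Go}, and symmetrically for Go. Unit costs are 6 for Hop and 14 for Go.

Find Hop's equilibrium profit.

744.1875

Hop's profit: π = (P_{Hop} − 6)(63 − 3P_{Hop} + 2P_{Go}).
∂π/∂P_{Hop} = 81 − 6P_{Hop} + 2P_{Go} = 0 ⇒ P_{Hop} = 13.5 + (1/3)P_{Go}.
Similarly P_{Go} = 17.5 + (1/3)P_{Hop}.
Substituting the second reaction function into the first: P_{Hop} = 13.5 + (1/3)(17.5 + (1/3)P_{Hop}), which gives (8/9)P_{Hop} = 58/3 ⇒ P_{Hop} = 21.75.
Then P_{Go} = 17.5 + (1/3)·21.75 = 24.75.
q_{Hop} = 63 − 3·21.75 + 2·24.75 = 47.25.
Profit = (21.75 − 6)·47.25 = 744.1875.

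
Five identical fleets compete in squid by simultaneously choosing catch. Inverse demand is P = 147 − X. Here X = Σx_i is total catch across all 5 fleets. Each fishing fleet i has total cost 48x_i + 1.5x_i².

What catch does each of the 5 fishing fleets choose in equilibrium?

A representative fishing fleet's profit is π_i = x_i(147 − X) − 48x_i − 1.5x_i², with X = x_i + Σ_{j≠i} x_j.
First-order condition: 99 − 5x_i − Σ_{j≠i} x_j = 0.
In a symmetric equilibrium every fishing fleet chooses the same x, so Σ_{j≠i} x_j = 4x. The condition becomes 99 − 9x = 0, giving x = 99/9 = 11.

11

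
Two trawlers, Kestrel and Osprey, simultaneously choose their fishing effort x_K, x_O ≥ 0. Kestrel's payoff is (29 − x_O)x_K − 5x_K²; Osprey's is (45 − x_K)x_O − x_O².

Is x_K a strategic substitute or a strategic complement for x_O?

Expanding Kestrel's payoff: 29x_K − x_Ox_K − 5x_K².
∂π/∂x_K = 29 − x_O − 10x_K = 0, so x_K = 2.9 − 0.1x_O.
The best-response slope dx_K/dx_O = −0.1 < 0: the reaction function is downward-sloping, so the choices are strategic substitutes.

strategic substitutes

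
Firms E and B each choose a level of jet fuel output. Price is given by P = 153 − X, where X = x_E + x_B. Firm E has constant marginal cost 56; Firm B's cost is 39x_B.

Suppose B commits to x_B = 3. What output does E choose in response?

Firm E's profit: π = x_E(153 − (x_E + x_B)) − 56x_E.
∂π/∂x_E = 97 − 2x_E − x_B = 0, so x_E = 48.5 − 0.5x_B.
At x_B = 3: x_E = 48.5 − 0.5·3 = 47.

47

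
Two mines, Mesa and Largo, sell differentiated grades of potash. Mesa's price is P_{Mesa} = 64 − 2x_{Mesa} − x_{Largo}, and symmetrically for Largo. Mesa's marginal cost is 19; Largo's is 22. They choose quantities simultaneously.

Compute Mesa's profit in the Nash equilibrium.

169.28

Mine Mesa's profit: π = x_{Mesa}(64 − 2x_{Mesa} − x_{Largo}) − 19x_{Mesa}.
∂π/∂x_{Mesa} = 45 − 4x_{Mesa} − x_{Largo} = 0 ⇒ x_{Mesa} = 11.25 − 0.25x_{Largo}.
Similarly x_{Largo} = 10.5 − 0.25x_{Mesa}.
Solving the two reaction functions simultaneously: (1 − (−0.25)(−0.25))x_{Mesa} = 11.25 − 0.25·10.5, so 0.9375x_{Mesa} = 8.625 and x_{Mesa} = 9.2.
Then x_{Largo} = 10.5 − 0.25·9.2 = 8.2.
P_{Mesa} = 64 − 2·9.2 − 8.2 = 37.4.
Profit = (37.4 − 19)·9.2 = 169.28.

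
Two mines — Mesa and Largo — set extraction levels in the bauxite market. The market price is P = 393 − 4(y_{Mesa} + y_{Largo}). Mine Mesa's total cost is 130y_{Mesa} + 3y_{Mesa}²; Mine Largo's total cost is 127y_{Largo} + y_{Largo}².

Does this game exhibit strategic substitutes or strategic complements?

Mine Mesa's profit: π = y_{Mesa}(393 − 4(y_{Mesa} + y_{Largo})) − 130y_{Mesa} − 3y_{Mesa}².
∂π/∂y_{Mesa} = 263 − 14y_{Mesa} − 4y_{Largo} = 0, so y_{Mesa} = 263/14 − (2/7)y_{Largo}.
The best-response slope dy_{Mesa}/dy_{Largo} = −2/7 < 0: the reaction function is downward-sloping, so the choices are strategic substitutes.

strategic substitutes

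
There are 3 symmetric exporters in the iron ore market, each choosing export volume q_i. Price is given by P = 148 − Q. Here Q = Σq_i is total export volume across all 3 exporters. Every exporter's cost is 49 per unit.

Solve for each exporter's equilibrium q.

24.75

A representative exporter's profit is π_i = q_i(148 − Q) − 49q_i, with Q = q_i + Σ_{j≠i} q_j.
First-order condition: 99 − 2q_i − Σ_{j≠i} q_j = 0.
In a symmetric equilibrium every exporter chooses the same q, so Σ_{j≠i} q_j = 2q. The condition becomes 99 − 4q = 0, giving q = 99/4 = 24.75.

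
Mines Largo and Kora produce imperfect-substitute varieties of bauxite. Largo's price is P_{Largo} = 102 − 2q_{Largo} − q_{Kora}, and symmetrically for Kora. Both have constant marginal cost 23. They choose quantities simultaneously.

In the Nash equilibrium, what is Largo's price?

Mine Largo's profit: π = q_{Largo}(102 − 2q_{Largo} − q_{Kora}) − 23q_{Largo}.
∂π/∂q_{Largo} = 79 − 4q_{Largo} − q_{Kora} = 0 ⇒ q_{Largo} = 19.75 − 0.25q_{Kora}.
The game is symmetric, so in equilibrium q_{Kora} = q_{Largo}: the reaction function gives 1.25q_{Largo} = 19.75, hence q_{Largo} = 15.8.
P_{Largo} = 102 − 2·15.8 − 15.8 = 54.6.

54.6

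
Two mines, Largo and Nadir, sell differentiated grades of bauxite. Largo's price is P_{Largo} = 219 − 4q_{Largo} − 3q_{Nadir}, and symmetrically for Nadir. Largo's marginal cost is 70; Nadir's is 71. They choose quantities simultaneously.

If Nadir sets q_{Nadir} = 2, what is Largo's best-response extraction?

Mine Largo's profit: π = q_{Largo}(219 − 4q_{Largo} − 3q_{Nadir}) − 70q_{Largo}.
∂π/∂q_{Largo} = 149 − 8q_{Largo} − 3q_{Nadir} = 0 ⇒ q_{Largo} = 18.625 − 0.375q_{Nadir}.
At q_{Nadir} = 2: q_{Largo} = 18.625 − 0.375·2 = 17.875.

17.875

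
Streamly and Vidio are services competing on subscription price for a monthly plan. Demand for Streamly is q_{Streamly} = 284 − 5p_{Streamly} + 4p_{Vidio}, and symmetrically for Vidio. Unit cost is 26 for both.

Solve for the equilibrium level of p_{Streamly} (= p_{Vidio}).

Streamly's profit: π = (p_{Streamly} − 26)(284 − 5p_{Streamly} + 4p_{Vidio}).
∂π/∂p_{Streamly} = 414 − 10p_{Streamly} + 4p_{Vidio} = 0 ⇒ p_{Streamly} = 41.4 + 0.4p_{Vidio}.
The game is symmetric, so in equilibrium p_{Vidio} = p_{Streamly}: the reaction function gives 0.6p_{Streamly} = 41.4, hence p_{Streamly} = 69.

69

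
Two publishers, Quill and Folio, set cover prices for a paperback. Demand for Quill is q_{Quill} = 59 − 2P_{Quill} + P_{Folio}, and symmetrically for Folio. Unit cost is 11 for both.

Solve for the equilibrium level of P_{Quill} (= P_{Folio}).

Quill's profit: π = (P_{Quill} − 11)(59 − 2P_{Quill} + P_{Folio}).
∂π/∂P_{Quill} = 81 − 4P_{Quill} + P_{Folio} = 0 ⇒ P_{Quill} = 20.25 + 0.25P_{Folio}.
Setting P_{Quill} = P_{Folio} in the reaction function: P_{Quill} = 20.25 + 0.25P_{Quill}, so P_{Quill} = 20.25 / 0.75 = 27.

27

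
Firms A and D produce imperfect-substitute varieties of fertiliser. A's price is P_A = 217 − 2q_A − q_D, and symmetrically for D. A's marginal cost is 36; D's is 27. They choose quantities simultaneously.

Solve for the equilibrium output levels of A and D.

35.6, 38.6

Firm A's profit: π = q_A(217 − 2q_A − q_D) − 36q_A.
∂π/∂q_A = 181 − 4q_A − q_D = 0 ⇒ q_A = 45.25 − 0.25q_D.
Similarly q_D = 47.5 − 0.25q_A.
Substituting the second reaction function into the first: q_A = 45.25 − 0.25(47.5 − 0.25q_A), which gives 0.9375q_A = 33.375 ⇒ q_A = 35.6.
Then q_D = 47.5 − 0.25·35.6 = 38.6.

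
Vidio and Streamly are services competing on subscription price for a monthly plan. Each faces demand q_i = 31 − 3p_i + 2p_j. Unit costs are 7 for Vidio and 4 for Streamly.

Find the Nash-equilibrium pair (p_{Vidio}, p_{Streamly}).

12.4375, 11.3125

Vidio's profit: π = (p_{Vidio} − 7)(31 − 3p_{Vidio} + 2p_{Streamly}).
∂π/∂p_{Vidio} = 52 − 6p_{Vidio} + 2p_{Streamly} = 0 ⇒ p_{Vidio} = 26/3 + (1/3)p_{Streamly}.
Similarly p_{Streamly} = 43/6 + (1/3)p_{Vidio}.
Solving the two reaction functions simultaneously: (1 − (1/3)(1/3))p_{Vidio} = 26/3 + (1/3)·(43/6), so (8/9)p_{Vidio} = 199/18 and p_{Vidio} = 12.4375.
Then p_{Streamly} = 43/6 + (1/3)·12.4375 = 11.3125.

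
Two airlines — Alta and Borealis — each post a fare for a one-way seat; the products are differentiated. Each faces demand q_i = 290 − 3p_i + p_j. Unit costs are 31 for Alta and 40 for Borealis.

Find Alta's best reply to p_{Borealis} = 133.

86

Alta's profit: π = (p_{Alta} − 31)(290 − 3p_{Alta} + p_{Borealis}).
∂π/∂p_{Alta} = 383 − 6p_{Alta} + p_{Borealis} = 0 ⇒ p_{Alta} = 383/6 + (1/6)p_{Borealis}.
At p_{Borealis} = 133: p_{Alta} = 383/6 + (1/6)·133 = 86.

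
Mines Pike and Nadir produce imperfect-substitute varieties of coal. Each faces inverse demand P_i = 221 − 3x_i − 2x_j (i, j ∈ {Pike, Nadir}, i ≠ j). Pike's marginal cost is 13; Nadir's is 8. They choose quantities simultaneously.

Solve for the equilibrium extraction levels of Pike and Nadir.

25.6875, 26.9375

Mine Pike's profit: π = x_{Pike}(221 − 3x_{Pike} − 2x_{Nadir}) − 13x_{Pike}.
∂π/∂x_{Pike} = 208 − 6x_{Pike} − 2x_{Nadir} = 0 ⇒ x_{Pike} = 104/3 − (1/3)x_{Nadir}.
Similarly x_{Nadir} = 35.5 − (1/3)x_{Pike}.
Substituting the second reaction function into the first: x_{Pike} = 104/3 − (1/3)(35.5 − (1/3)x_{Pike}), which gives (8/9)x_{Pike} = 137/6 ⇒ x_{Pike} = 25.6875.
Then x_{Nadir} = 35.5 − (1/3)·25.6875 = 26.9375.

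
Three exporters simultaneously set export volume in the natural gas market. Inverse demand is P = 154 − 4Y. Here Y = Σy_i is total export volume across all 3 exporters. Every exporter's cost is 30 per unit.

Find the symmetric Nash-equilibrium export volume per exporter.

7.75

A representative exporter's profit is π_i = y_i(154 − 4Y) − 30y_i, with Y = y_i + Σ_{j≠i} y_j.
First-order condition: 124 − 8y_i − 4Σ_{j≠i} y_j = 0.
In a symmetric equilibrium every exporter chooses the same y, so Σ_{j≠i} y_j = 2y. The condition becomes 124 − 16y = 0, giving y = 124/16 = 7.75.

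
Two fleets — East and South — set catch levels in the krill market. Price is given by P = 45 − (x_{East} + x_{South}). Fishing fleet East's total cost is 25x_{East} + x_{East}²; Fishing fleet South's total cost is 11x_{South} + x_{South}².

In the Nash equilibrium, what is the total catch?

10.8

Fishing fleet East's profit: π = x_{East}(45 − (x_{East} + x_{South})) − 25x_{East} − x_{East}².
∂π/∂x_{East} = 20 − 4x_{East} − x_{South} = 0, so x_{East} = 5 − 0.25x_{South}.
By the same steps for South: x_{South} = 8.5 − 0.25x_{East}.
Plugging x_{South} into East's best response: x_{East} = 5 − 0.25(8.5 − 0.25x_{East}) ⇒ 0.9375x_{East} = 2.875, so x_{East} = 46/15.
Then x_{South} = 8.5 − 0.25·(46/15) = 116/15.
Total catch: 46/15 + 116/15 = 10.8.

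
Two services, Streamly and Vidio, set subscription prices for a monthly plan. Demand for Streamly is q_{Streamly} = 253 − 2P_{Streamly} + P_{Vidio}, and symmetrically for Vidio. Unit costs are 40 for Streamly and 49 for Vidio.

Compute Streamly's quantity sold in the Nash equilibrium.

Streamly's profit: π = (P_{Streamly} − 40)(253 − 2P_{Streamly} + P_{Vidio}).
∂π/∂P_{Streamly} = 333 − 4P_{Streamly} + P_{Vidio} = 0 ⇒ P_{Streamly} = 83.25 + 0.25P_{Vidio}.
Similarly P_{Vidio} = 87.75 + 0.25P_{Streamly}.
Plugging P_{Vidio} into Streamly's best response: P_{Streamly} = 83.25 + 0.25(87.75 + 0.25P_{Streamly}) ⇒ 0.9375P_{Streamly} = 105.1875, so P_{Streamly} = 112.2.
Then P_{Vidio} = 87.75 + 0.25·112.2 = 115.8.
q_{Streamly} = 253 − 2·112.2 + 115.8 = 144.4.

144.4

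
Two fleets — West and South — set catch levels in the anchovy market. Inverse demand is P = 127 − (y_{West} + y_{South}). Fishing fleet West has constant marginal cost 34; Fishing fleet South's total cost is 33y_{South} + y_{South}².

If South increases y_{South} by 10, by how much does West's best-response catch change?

Fishing fleet West's profit: π = y_{West}(127 − (y_{West} + y_{South})) − 34y_{West}.
∂π/∂y_{West} = 93 − 2y_{West} − y_{South} = 0, so y_{West} = 46.5 − 0.5y_{South}.
The reaction-function slope is −0.5, so a 10-unit rise in y_{South} moves y_{West} by −0.5 × 10 = −5. West's best response falls — the actions are strategic substitutes.

-5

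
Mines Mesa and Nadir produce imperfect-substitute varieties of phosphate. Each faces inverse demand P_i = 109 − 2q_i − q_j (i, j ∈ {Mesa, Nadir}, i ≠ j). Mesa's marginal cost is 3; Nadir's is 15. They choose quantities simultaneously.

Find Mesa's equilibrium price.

47

Mine Mesa's profit: π = q_{Mesa}(109 − 2q_{Mesa} − q_{Nadir}) − 3q_{Mesa}.
∂π/∂q_{Mesa} = 106 − 4q_{Mesa} − q_{Nadir} = 0 ⇒ q_{Mesa} = 26.5 − 0.25q_{Nadir}.
Similarly q_{Nadir} = 23.5 − 0.25q_{Mesa}.
Solving the two reaction functions simultaneously: (1 − (−0.25)(−0.25))q_{Mesa} = 26.5 − 0.25·23.5, so 0.9375q_{Mesa} = 20.625 and q_{Mesa} = 22.
Then q_{Nadir} = 23.5 − 0.25·22 = 18.
P_{Mesa} = 109 − 2·22 − 18 = 47.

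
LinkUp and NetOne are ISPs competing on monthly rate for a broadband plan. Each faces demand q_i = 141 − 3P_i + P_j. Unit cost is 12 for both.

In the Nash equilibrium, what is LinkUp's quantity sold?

LinkUp's profit: π = (P_{LinkUp} − 12)(141 − 3P_{LinkUp} + P_{NetOne}).
∂π/∂P_{LinkUp} = 177 − 6P_{LinkUp} + P_{NetOne} = 0 ⇒ P_{LinkUp} = 29.5 + (1/6)P_{NetOne}.
Setting P_{LinkUp} = P_{NetOne} in the reaction function: P_{LinkUp} = 29.5 + (1/6)P_{LinkUp}, so P_{LinkUp} = 29.5 / (5/6) = 35.4.
q_{LinkUp} = 141 − 3·35.4 + 35.4 = 70.2.

70.2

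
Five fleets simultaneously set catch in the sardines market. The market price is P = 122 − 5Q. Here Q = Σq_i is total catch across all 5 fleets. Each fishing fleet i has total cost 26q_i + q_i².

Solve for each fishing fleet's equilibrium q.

3

A representative fishing fleet's profit is π_i = q_i(122 − 5Q) − 26q_i − q_i², with Q = q_i + Σ_{j≠i} q_j.
First-order condition: 96 − 12q_i − 5Σ_{j≠i} q_j = 0.
Imposing symmetry (q_j = q for all j) turns Σ_{j≠i} q_j into 4q, so 96 = 32q and q = 3.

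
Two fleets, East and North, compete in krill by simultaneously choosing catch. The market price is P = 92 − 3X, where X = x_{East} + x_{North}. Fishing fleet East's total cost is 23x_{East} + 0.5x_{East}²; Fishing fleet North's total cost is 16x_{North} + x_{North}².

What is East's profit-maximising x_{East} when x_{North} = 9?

6

Fishing fleet East's profit: π = x_{East}(92 − 3(x_{East} + x_{North})) − 23x_{East} − 0.5x_{East}².
∂π/∂x_{East} = 69 − 7x_{East} − 3x_{North} = 0, so x_{East} = 69/7 − (3/7)x_{North}.
At x_{North} = 9: x_{East} = 69/7 − (3/7)·9 = 6.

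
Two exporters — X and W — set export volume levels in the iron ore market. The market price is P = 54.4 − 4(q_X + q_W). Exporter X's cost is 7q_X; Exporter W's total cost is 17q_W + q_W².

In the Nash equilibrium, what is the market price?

Exporter X's profit: π = q_X(54.4 − 4(q_X + q_W)) − 7q_X.
∂π/∂q_X = 47.4 − 8q_X − 4q_W = 0, so q_X = 5.925 − 0.5q_W.
For W: ∂π/∂q_W = 37.4 − 10q_W − 4q_X = 0 ⇒ q_W = 3.74 − 0.4q_X.
Solving the two reaction functions simultaneously: (1 − (−0.5)(−0.4))q_X = 5.925 − 0.5·3.74, so 0.8q_X = 4.055 and q_X = 811/160.
Then q_W = 3.74 − 0.4·(811/160) = 1.7125.
Equilibrium price: P = 54.4 − 4·(217/32) = 27.275.

27.275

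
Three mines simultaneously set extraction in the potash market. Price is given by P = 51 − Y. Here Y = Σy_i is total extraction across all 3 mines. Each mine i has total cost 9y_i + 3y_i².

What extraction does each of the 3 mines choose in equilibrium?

A representative mine's profit is π_i = y_i(51 − Y) − 9y_i − 3y_i², with Y = y_i + Σ_{j≠i} y_j.
First-order condition: 42 − 8y_i − Σ_{j≠i} y_j = 0.
In a symmetric equilibrium every mine chooses the same y, so Σ_{j≠i} y_j = 2y. The condition becomes 42 − 10y = 0, giving y = 42/10 = 4.2.

4.2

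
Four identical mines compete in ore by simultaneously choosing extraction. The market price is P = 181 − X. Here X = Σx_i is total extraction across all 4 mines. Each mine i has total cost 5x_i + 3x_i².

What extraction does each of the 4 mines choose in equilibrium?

A representative mine's profit is π_i = x_i(181 − X) − 5x_i − 3x_i², with X = x_i + Σ_{j≠i} x_j.
First-order condition: 176 − 8x_i − Σ_{j≠i} x_j = 0.
In a symmetric equilibrium every mine chooses the same x, so Σ_{j≠i} x_j = 3x. The condition becomes 176 − 11x = 0, giving x = 176/11 = 16.

16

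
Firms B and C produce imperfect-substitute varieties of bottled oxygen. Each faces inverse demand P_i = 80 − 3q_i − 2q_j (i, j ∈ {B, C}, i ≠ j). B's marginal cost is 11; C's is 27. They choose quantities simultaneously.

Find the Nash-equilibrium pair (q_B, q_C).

Firm B's profit: π = q_B(80 − 3q_B − 2q_C) − 11q_B.
∂π/∂q_B = 69 − 6q_B − 2q_C = 0 ⇒ q_B = 11.5 − (1/3)q_C.
Similarly q_C = 53/6 − (1/3)q_B.
Plugging q_C into B's best response: q_B = 11.5 − (1/3)(53/6 − (1/3)q_B) ⇒ (8/9)q_B = 77/9, so q_B = 9.625.
Then q_C = 53/6 − (1/3)·9.625 = 5.625.

9.625, 5.625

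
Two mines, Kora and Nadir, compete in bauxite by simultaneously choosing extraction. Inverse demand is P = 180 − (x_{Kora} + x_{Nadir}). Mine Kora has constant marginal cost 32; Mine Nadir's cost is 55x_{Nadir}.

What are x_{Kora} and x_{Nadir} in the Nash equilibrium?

Mine Kora's profit: π = x_{Kora}(180 − (x_{Kora} + x_{Nadir})) − 32x_{Kora}.
∂π/∂x_{Kora} = 148 − 2x_{Kora} − x_{Nadir} = 0, so x_{Kora} = 74 − 0.5x_{Nadir}.
By the same steps for Nadir: x_{Nadir} = 62.5 − 0.5x_{Kora}.
Solving the two reaction functions simultaneously: (1 − (−0.5)(−0.5))x_{Kora} = 74 − 0.5·62.5, so 0.75x_{Kora} = 42.75 and x_{Kora} = 57.
Then x_{Nadir} = 62.5 − 0.5·57 = 34.

57, 34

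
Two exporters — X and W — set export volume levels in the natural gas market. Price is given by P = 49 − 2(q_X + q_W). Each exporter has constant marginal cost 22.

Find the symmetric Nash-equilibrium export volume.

4.5

Exporter X's profit: π = q_X(49 − 2(q_X + q_W)) − 22q_X.
∂π/∂q_X = 27 − 4q_X − 2q_W = 0, so q_X = 6.75 − 0.5q_W.
The game is symmetric, so in equilibrium q_W = q_X: the reaction function gives 1.5q_X = 6.75, hence q_X = 4.5.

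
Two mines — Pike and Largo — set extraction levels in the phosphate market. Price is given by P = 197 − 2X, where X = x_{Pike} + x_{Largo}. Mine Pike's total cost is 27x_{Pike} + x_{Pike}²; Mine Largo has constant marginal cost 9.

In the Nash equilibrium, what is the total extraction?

54.6

Mine Pike's profit: π = x_{Pike}(197 − 2(x_{Pike} + x_{Largo})) − 27x_{Pike} − x_{Pike}².
∂π/∂x_{Pike} = 170 − 6x_{Pike} − 2x_{Largo} = 0, so x_{Pike} = 85/3 − (1/3)x_{Largo}.
For Largo: ∂π/∂x_{Largo} = 188 − 4x_{Largo} − 2x_{Pike} = 0 ⇒ x_{Largo} = 47 − 0.5x_{Pike}.
Substituting the second reaction function into the first: x_{Pike} = 85/3 − (1/3)(47 − 0.5x_{Pike}), which gives (5/6)x_{Pike} = 38/3 ⇒ x_{Pike} = 15.2.
Then x_{Largo} = 47 − 0.5·15.2 = 39.4.
Total extraction: 15.2 + 39.4 = 54.6.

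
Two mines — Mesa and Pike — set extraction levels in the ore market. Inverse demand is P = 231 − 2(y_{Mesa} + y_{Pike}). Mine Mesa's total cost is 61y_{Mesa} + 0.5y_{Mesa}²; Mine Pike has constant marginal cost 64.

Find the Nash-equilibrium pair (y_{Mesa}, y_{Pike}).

Mine Mesa's profit: π = y_{Mesa}(231 − 2(y_{Mesa} + y_{Pike})) − 61y_{Mesa} − 0.5y_{Mesa}².
∂π/∂y_{Mesa} = 170 − 5y_{Mesa} − 2y_{Pike} = 0, so y_{Mesa} = 34 − 0.4y_{Pike}.
For Pike: ∂π/∂y_{Pike} = 167 − 4y_{Pike} − 2y_{Mesa} = 0 ⇒ y_{Pike} = 41.75 − 0.5y_{Mesa}.
Plugging y_{Pike} into Mesa's best response: y_{Mesa} = 34 − 0.4(41.75 − 0.5y_{Mesa}) ⇒ 0.8y_{Mesa} = 17.3, so y_{Mesa} = 21.625.
Then y_{Pike} = 41.75 − 0.5·21.625 = 30.9375.

21.625, 30.9375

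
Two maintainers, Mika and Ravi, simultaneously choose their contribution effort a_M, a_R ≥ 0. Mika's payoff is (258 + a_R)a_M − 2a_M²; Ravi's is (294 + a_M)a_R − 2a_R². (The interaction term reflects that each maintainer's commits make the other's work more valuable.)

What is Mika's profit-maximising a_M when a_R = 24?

Expanding Mika's payoff: 258a_M + a_Ra_M − 2a_M².
∂π/∂a_M = 258 + a_R − 4a_M = 0, so a_M = 64.5 + 0.25a_R.
At a_R = 24: a_M = 64.5 + 0.25·24 = 70.5.

70.5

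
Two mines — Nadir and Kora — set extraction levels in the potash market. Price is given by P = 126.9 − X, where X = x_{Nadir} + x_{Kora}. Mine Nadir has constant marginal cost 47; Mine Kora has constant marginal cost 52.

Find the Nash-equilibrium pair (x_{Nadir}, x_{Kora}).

Mine Nadir's profit: π = x_{Nadir}(126.9 − (x_{Nadir} + x_{Kora})) − 47x_{Nadir}.
∂π/∂x_{Nadir} = 79.9 − 2x_{Nadir} − x_{Kora} = 0, so x_{Nadir} = 39.95 − 0.5x_{Kora}.
By the same steps for Kora: x_{Kora} = 37.45 − 0.5x_{Nadir}.
Solving the two reaction functions simultaneously: (1 − (−0.5)(−0.5))x_{Nadir} = 39.95 − 0.5·37.45, so 0.75x_{Nadir} = 21.225 and x_{Nadir} = 28.3.
Then x_{Kora} = 37.45 − 0.5·28.3 = 23.3.

28.3, 23.3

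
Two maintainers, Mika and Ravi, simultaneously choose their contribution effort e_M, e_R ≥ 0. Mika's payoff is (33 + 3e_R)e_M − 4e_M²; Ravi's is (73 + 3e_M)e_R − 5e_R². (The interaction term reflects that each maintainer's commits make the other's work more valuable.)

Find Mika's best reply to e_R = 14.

Expanding Mika's payoff: 33e_M + 3e_Re_M − 4e_M².
∂π/∂e_M = 33 + 3e_R − 8e_M = 0, so e_M = 4.125 + 0.375e_R.
At e_R = 14: e_M = 4.125 + 0.375·14 = 9.375.

9.375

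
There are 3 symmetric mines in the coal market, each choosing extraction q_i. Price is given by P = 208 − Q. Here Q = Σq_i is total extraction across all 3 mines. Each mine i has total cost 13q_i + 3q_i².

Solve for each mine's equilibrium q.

19.5

A representative mine's profit is π_i = q_i(208 − Q) − 13q_i − 3q_i², with Q = q_i + Σ_{j≠i} q_j.
First-order condition: 195 − 8q_i − Σ_{j≠i} q_j = 0.
Imposing symmetry (q_j = q for all j) turns Σ_{j≠i} q_j into 2q, so 195 = 10q and q = 19.5.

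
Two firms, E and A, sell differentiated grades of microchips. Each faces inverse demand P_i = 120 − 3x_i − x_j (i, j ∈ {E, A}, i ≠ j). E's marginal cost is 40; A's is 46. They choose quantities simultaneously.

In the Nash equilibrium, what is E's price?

Firm E's profit: π = x_E(120 − 3x_E − x_A) − 40x_E.
∂π/∂x_E = 80 − 6x_E − x_A = 0 ⇒ x_E = 40/3 − (1/6)x_A.
Similarly x_A = 37/3 − (1/6)x_E.
Substituting the second reaction function into the first: x_E = 40/3 − (1/6)(37/3 − (1/6)x_E), which gives (35/36)x_E = 203/18 ⇒ x_E = 11.6.
Then x_A = 37/3 − (1/6)·11.6 = 10.4.
P_E = 120 − 3·11.6 − 10.4 = 74.8.

74.8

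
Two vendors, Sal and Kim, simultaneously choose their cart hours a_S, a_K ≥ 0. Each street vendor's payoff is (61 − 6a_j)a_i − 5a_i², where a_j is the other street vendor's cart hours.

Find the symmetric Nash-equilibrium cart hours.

3.8125

Sal's payoff is (61 − 6a_K)a_S − 5a_S².
∂π/∂a_S = 61 − 6a_K − 10a_S = 0, so a_S = 6.1 − 0.6a_K.
By symmetry a_K = a_S; substituting into the reaction function, 1.6a_S = 6.1 and a_S = 3.8125.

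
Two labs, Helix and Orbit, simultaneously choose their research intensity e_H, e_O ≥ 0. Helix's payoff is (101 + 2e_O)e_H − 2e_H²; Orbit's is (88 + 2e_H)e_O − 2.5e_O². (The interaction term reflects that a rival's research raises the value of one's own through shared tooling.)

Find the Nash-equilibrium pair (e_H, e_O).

42.5625, 34.625

Expanding Helix's payoff: 101e_H + 2e_Oe_H − 2e_H².
∂π/∂e_H = 101 + 2e_O − 4e_H = 0, so e_H = 25.25 + 0.5e_O.
Likewise for Orbit: e_O = 17.6 + 0.4e_H.
Plugging e_O into Helix's best response: e_H = 25.25 + 0.5(17.6 + 0.4e_H) ⇒ 0.8e_H = 34.05, so e_H = 42.5625.
Then e_O = 17.6 + 0.4·42.5625 = 34.625.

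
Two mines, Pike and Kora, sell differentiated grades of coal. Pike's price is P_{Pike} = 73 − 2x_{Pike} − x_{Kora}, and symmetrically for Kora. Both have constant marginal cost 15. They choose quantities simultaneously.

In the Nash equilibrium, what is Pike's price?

Mine Pike's profit: π = x_{Pike}(73 − 2x_{Pike} − x_{Kora}) − 15x_{Pike}.
∂π/∂x_{Pike} = 58 − 4x_{Pike} − x_{Kora} = 0 ⇒ x_{Pike} = 14.5 − 0.25x_{Kora}.
Setting x_{Pike} = x_{Kora} in the reaction function: x_{Pike} = 14.5 − 0.25x_{Pike}, so x_{Pike} = 14.5 / 1.25 = 11.6.
P_{Pike} = 73 − 2·11.6 − 11.6 = 38.2.

38.2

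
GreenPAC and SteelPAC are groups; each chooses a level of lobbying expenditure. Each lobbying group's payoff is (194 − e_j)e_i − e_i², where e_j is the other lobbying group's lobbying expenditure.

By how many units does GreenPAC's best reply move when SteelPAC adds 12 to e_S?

GreenPAC's payoff is (194 − e_S)e_G − e_G².
∂π/∂e_G = 194 − e_S − 2e_G = 0, so e_G = 97 − 0.5e_S.
The reaction-function slope is −0.5, so a 12-unit rise in e_S moves e_G by −0.5 × 12 = −6. GreenPAC's best response falls — the actions are strategic substitutes.

-6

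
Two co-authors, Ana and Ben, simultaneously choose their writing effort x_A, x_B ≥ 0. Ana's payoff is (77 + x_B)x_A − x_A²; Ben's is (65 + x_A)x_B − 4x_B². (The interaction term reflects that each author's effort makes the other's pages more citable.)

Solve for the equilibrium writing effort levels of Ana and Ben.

45.4, 13.8

Expanding Ana's payoff: 77x_A + x_Bx_A − x_A².
∂π/∂x_A = 77 + x_B − 2x_A = 0, so x_A = 38.5 + 0.5x_B.
Likewise for Ben: x_B = 8.125 + 0.125x_A.
Solving the two reaction functions simultaneously: (1 − (0.5)(0.125))x_A = 38.5 + 0.5·8.125, so 0.9375x_A = 42.5625 and x_A = 45.4.
Then x_B = 8.125 + 0.125·45.4 = 13.8.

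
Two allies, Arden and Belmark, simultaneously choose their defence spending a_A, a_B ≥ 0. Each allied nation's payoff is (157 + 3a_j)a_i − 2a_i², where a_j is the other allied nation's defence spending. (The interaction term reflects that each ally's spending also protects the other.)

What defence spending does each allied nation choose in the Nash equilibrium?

157

Arden's payoff is (157 + 3a_B)a_A − 2a_A².
∂π/∂a_A = 157 + 3a_B − 4a_A = 0, so a_A = 39.25 + 0.75a_B.
Setting a_A = a_B in the reaction function: a_A = 39.25 + 0.75a_A, so a_A = 39.25 / 0.25 = 157.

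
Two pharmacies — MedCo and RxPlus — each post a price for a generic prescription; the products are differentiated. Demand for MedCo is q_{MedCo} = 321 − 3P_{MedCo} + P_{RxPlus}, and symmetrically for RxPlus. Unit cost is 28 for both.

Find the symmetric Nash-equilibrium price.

MedCo's profit: π = (P_{MedCo} − 28)(321 − 3P_{MedCo} + P_{RxPlus}).
∂π/∂P_{MedCo} = 405 − 6P_{MedCo} + P_{RxPlus} = 0 ⇒ P_{MedCo} = 67.5 + (1/6)P_{RxPlus}.
The game is symmetric, so in equilibrium P_{RxPlus} = P_{MedCo}: the reaction function gives (5/6)P_{MedCo} = 67.5, hence P_{MedCo} = 81.

81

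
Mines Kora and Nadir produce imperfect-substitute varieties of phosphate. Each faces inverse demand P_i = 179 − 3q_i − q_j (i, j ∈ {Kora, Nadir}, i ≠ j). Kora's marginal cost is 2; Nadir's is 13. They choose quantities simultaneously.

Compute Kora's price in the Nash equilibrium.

78.8

Mine Kora's profit: π = q_{Kora}(179 − 3q_{Kora} − q_{Nadir}) − 2q_{Kora}.
∂π/∂q_{Kora} = 177 − 6q_{Kora} − q_{Nadir} = 0 ⇒ q_{Kora} = 29.5 − (1/6)q_{Nadir}.
Similarly q_{Nadir} = 83/3 − (1/6)q_{Kora}.
Plugging q_{Nadir} into Kora's best response: q_{Kora} = 29.5 − (1/6)(83/3 − (1/6)q_{Kora}) ⇒ (35/36)q_{Kora} = 224/9, so q_{Kora} = 25.6.
Then q_{Nadir} = 83/3 − (1/6)·25.6 = 23.4.
P_{Kora} = 179 − 3·25.6 − 23.4 = 78.8.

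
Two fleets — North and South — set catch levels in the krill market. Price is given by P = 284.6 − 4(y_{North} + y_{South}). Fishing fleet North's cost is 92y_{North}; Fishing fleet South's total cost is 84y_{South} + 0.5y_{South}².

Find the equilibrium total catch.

Fishing fleet North's profit: π = y_{North}(284.6 − 4(y_{North} + y_{South})) − 92y_{North}.
∂π/∂y_{North} = 192.6 − 8y_{North} − 4y_{South} = 0, so y_{North} = 24.075 − 0.5y_{South}.
For South: ∂π/∂y_{South} = 200.6 − 9y_{South} − 4y_{North} = 0 ⇒ y_{South} = 1003/45 − (4/9)y_{North}.
Plugging y_{South} into North's best response: y_{North} = 24.075 − 0.5(1003/45 − (4/9)y_{North}) ⇒ (7/9)y_{North} = 931/72, so y_{North} = 16.625.
Then y_{South} = 1003/45 − (4/9)·16.625 = 14.9.
Total catch: 16.625 + 14.9 = 31.525.

31.525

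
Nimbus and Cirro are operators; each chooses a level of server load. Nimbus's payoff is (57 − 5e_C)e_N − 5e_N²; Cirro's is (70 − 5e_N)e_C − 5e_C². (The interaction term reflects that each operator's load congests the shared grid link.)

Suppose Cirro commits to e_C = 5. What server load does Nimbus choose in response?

Expanding Nimbus's payoff: 57e_N − 5e_Ce_N − 5e_N².
∂π/∂e_N = 57 − 5e_C − 10e_N = 0, so e_N = 5.7 − 0.5e_C.
At e_C = 5: e_N = 5.7 − 0.5·5 = 3.2.

3.2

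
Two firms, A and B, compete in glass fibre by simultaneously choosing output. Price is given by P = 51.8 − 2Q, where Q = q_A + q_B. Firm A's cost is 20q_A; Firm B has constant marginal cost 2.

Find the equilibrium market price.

Firm A's profit: π = q_A(51.8 − 2(q_A + q_B)) − 20q_A.
∂π/∂q_A = 31.8 − 4q_A − 2q_B = 0, so q_A = 7.95 − 0.5q_B.
By the same steps for B: q_B = 12.45 − 0.5q_A.
Plugging q_B into A's best response: q_A = 7.95 − 0.5(12.45 − 0.5q_A) ⇒ 0.75q_A = 1.725, so q_A = 2.3.
Then q_B = 12.45 − 0.5·2.3 = 11.3.
Equilibrium price: P = 51.8 − 2·13.6 = 24.6.

24.6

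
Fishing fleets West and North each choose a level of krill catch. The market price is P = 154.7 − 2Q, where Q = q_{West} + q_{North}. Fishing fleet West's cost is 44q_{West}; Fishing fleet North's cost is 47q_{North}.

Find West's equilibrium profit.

718.205

Fishing fleet West's profit: π = q_{West}(154.7 − 2(q_{West} + q_{North})) − 44q_{West}.
∂π/∂q_{West} = 110.7 − 4q_{West} − 2q_{North} = 0, so q_{West} = 27.675 − 0.5q_{North}.
By the same steps for North: q_{North} = 26.925 − 0.5q_{West}.
Substituting the second reaction function into the first: q_{West} = 27.675 − 0.5(26.925 − 0.5q_{West}), which gives 0.75q_{West} = 14.2125 ⇒ q_{West} = 18.95.
Then q_{North} = 26.925 − 0.5·18.95 = 17.45.
Price P = 154.7 − 2·36.4 = 81.9.
West's profit: (81.9 − 44)·18.95 = 718.205.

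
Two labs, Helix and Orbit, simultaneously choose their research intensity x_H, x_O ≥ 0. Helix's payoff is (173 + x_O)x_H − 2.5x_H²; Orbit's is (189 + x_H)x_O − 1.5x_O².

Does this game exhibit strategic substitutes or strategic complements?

Expanding Helix's payoff: 173x_H + x_Ox_H − 2.5x_H².
∂π/∂x_H = 173 + x_O − 5x_H = 0, so x_H = 34.6 + 0.2x_O.
The best-response slope dx_H/dx_O = 0.2 > 0: the reaction function is upward-sloping, so the choices are strategic complements.

strategic complements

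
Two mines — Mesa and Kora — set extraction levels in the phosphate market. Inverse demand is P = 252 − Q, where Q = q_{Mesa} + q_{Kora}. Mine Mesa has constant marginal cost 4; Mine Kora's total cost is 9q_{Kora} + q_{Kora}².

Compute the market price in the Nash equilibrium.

Mine Mesa's profit: π = q_{Mesa}(252 − (q_{Mesa} + q_{Kora})) − 4q_{Mesa}.
∂π/∂q_{Mesa} = 248 − 2q_{Mesa} − q_{Kora} = 0, so q_{Mesa} = 124 − 0.5q_{Kora}.
For Kora: ∂π/∂q_{Kora} = 243 − 4q_{Kora} − q_{Mesa} = 0 ⇒ q_{Kora} = 60.75 − 0.25q_{Mesa}.
Solving the two reaction functions simultaneously: (1 − (−0.5)(−0.25))q_{Mesa} = 124 − 0.5·60.75, so 0.875q_{Mesa} = 93.625 and q_{Mesa} = 107.
Then q_{Kora} = 60.75 − 0.25·107 = 34.
Equilibrium price: P = 252 − 141 = 111.

111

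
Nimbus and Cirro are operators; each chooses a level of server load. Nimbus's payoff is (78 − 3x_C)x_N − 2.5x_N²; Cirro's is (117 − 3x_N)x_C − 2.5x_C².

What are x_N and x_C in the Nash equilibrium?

2.4375, 21.9375

Expanding Nimbus's payoff: 78x_N − 3x_Cx_N − 2.5x_N².
∂π/∂x_N = 78 − 3x_C − 5x_N = 0, so x_N = 15.6 − 0.6x_C.
Likewise for Cirro: x_C = 23.4 − 0.6x_N.
Plugging x_C into Nimbus's best response: x_N = 15.6 − 0.6(23.4 − 0.6x_N) ⇒ 0.64x_N = 1.56, so x_N = 2.4375.
Then x_C = 23.4 − 0.6·2.4375 = 21.9375.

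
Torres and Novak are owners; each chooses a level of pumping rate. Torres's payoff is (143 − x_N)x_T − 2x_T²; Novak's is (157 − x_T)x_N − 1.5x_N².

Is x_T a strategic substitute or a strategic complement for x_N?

strategic substitutes

Expanding Torres's payoff: 143x_T − x_Nx_T − 2x_T².
∂π/∂x_T = 143 − x_N − 4x_T = 0, so x_T = 35.75 − 0.25x_N.
The best-response slope dx_T/dx_N = −0.25 < 0: the reaction function is downward-sloping, so the choices are strategic substitutes.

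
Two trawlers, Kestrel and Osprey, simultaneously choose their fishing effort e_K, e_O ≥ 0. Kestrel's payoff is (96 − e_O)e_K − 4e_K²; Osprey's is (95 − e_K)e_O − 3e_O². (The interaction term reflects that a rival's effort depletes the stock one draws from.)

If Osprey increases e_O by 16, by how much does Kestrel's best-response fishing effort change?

Expanding Kestrel's payoff: 96e_K − e_Oe_K − 4e_K².
∂π/∂e_K = 96 − e_O − 8e_K = 0, so e_K = 12 − 0.125e_O.
The reaction-function slope is −0.125, so a 16-unit rise in e_O moves e_K by −0.125 × 16 = −2. Kestrel's best response falls — the actions are strategic substitutes.

-2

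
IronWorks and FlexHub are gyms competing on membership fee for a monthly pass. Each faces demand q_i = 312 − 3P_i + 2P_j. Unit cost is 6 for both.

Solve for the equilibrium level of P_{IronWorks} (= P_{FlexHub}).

82.5

IronWorks's profit: π = (P_{IronWorks} − 6)(312 − 3P_{IronWorks} + 2P_{FlexHub}).
∂π/∂P_{IronWorks} = 330 − 6P_{IronWorks} + 2P_{FlexHub} = 0 ⇒ P_{IronWorks} = 55 + (1/3)P_{FlexHub}.
The game is symmetric, so in equilibrium P_{FlexHub} = P_{IronWorks}: the reaction function gives (2/3)P_{IronWorks} = 55, hence P_{IronWorks} = 82.5.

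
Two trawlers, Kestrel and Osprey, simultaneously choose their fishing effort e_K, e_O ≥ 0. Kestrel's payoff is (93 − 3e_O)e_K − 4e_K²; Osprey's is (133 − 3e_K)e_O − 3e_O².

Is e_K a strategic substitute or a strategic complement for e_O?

Expanding Kestrel's payoff: 93e_K − 3e_Oe_K − 4e_K².
∂π/∂e_K = 93 − 3e_O − 8e_K = 0, so e_K = 11.625 − 0.375e_O.
The best-response slope de_K/de_O = −0.375 < 0: the reaction function is downward-sloping, so the choices are strategic substitutes.

strategic substitutes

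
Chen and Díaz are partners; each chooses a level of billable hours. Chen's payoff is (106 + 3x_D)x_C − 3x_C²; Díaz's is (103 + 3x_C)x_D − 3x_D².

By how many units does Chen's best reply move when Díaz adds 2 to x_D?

Expanding Chen's payoff: 106x_C + 3x_Dx_C − 3x_C².
∂π/∂x_C = 106 + 3x_D − 6x_C = 0, so x_C = 53/3 + 0.5x_D.
The reaction-function slope is 0.5, so a 2-unit rise in x_D moves x_C by 0.5 × 2 = 1. Chen's best response rises — the actions are strategic complements.

1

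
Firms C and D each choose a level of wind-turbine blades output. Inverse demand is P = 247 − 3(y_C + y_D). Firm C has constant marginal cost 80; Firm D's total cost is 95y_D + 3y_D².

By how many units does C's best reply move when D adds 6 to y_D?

-3

Firm C's profit: π = y_C(247 − 3(y_C + y_D)) − 80y_C.
∂π/∂y_C = 167 − 6y_C − 3y_D = 0, so y_C = 167/6 − 0.5y_D.
The reaction-function slope is −0.5, so a 6-unit rise in y_D moves y_C by −0.5 × 6 = −3. C's best response falls — the actions are strategic substitutes.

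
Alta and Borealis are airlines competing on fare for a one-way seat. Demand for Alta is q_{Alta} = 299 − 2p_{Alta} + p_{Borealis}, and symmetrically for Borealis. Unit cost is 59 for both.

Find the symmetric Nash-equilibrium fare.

139

Alta's profit: π = (p_{Alta} − 59)(299 − 2p_{Alta} + p_{Borealis}).
∂π/∂p_{Alta} = 417 − 4p_{Alta} + p_{Borealis} = 0 ⇒ p_{Alta} = 104.25 + 0.25p_{Borealis}.
The game is symmetric, so in equilibrium p_{Borealis} = p_{Alta}: the reaction function gives 0.75p_{Alta} = 104.25, hence p_{Alta} = 139.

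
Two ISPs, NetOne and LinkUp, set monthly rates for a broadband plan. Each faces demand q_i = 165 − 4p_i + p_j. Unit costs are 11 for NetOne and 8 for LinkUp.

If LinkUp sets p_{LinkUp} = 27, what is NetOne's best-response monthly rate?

NetOne's profit: π = (p_{NetOne} − 11)(165 − 4p_{NetOne} + p_{LinkUp}).
∂π/∂p_{NetOne} = 209 − 8p_{NetOne} + p_{LinkUp} = 0 ⇒ p_{NetOne} = 26.125 + 0.125p_{LinkUp}.
At p_{LinkUp} = 27: p_{NetOne} = 26.125 + 0.125·27 = 29.5.

29.5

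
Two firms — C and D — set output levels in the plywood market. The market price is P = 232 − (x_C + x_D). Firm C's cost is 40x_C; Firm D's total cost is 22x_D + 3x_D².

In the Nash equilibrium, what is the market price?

Firm C's profit: π = x_C(232 − (x_C + x_D)) − 40x_C.
∂π/∂x_C = 192 − 2x_C − x_D = 0, so x_C = 96 − 0.5x_D.
For D: ∂π/∂x_D = 210 − 8x_D − x_C = 0 ⇒ x_D = 26.25 − 0.125x_C.
Plugging x_D into C's best response: x_C = 96 − 0.5(26.25 − 0.125x_C) ⇒ 0.9375x_C = 82.875, so x_C = 88.4.
Then x_D = 26.25 − 0.125·88.4 = 15.2.
Equilibrium price: P = 232 − 103.6 = 128.4.

128.4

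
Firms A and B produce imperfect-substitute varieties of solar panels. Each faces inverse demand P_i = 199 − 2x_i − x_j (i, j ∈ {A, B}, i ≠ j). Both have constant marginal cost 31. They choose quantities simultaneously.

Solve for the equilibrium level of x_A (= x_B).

Firm A's profit: π = x_A(199 − 2x_A − x_B) − 31x_A.
∂π/∂x_A = 168 − 4x_A − x_B = 0 ⇒ x_A = 42 − 0.25x_B.
Setting x_A = x_B in the reaction function: x_A = 42 − 0.25x_A, so x_A = 42 / 1.25 = 33.6.

33.6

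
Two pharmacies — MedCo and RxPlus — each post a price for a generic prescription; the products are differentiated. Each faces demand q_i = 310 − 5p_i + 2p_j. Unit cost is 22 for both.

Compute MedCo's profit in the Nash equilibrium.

4651.25

MedCo's profit: π = (p_{MedCo} − 22)(310 − 5p_{MedCo} + 2p_{RxPlus}).
∂π/∂p_{MedCo} = 420 − 10p_{MedCo} + 2p_{RxPlus} = 0 ⇒ p_{MedCo} = 42 + 0.2p_{RxPlus}.
Setting p_{MedCo} = p_{RxPlus} in the reaction function: p_{MedCo} = 42 + 0.2p_{MedCo}, so p_{MedCo} = 42 / 0.8 = 52.5.
q_{MedCo} = 310 − 5·52.5 + 2·52.5 = 152.5.
Profit = (52.5 − 22)·152.5 = 4651.25.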